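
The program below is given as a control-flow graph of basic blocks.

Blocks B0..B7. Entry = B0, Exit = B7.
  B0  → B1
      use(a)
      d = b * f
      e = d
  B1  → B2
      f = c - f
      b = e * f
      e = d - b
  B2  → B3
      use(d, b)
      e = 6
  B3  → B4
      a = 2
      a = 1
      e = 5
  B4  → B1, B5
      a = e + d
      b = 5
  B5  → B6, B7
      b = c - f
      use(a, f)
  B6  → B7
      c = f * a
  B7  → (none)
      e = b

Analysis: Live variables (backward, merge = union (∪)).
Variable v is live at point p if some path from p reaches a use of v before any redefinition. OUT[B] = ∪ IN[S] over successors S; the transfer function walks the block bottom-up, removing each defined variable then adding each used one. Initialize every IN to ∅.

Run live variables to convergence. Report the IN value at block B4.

Answer: {c, d, e, f}

Derivation:
Converged values:
  B0:  IN={a, b, c, f}  OUT={c, d, e, f}
  B1:  IN={c, d, e, f}  OUT={b, c, d, f}
  B2:  IN={b, c, d, f}  OUT={c, d, f}
  B3:  IN={c, d, f}  OUT={c, d, e, f}
  B4:  IN={c, d, e, f}  OUT={a, c, d, e, f}
  B5:  IN={a, c, f}  OUT={a, b, f}
  B6:  IN={a, b, f}  OUT={b}
  B7:  IN={b}  OUT={}

Merge at B4: OUT[B4] = IN[B1] ⊔ IN[B5] = {a, c, d, e, f}
Applying B4's transfer function to that OUT value gives IN[B4] (row B4 above).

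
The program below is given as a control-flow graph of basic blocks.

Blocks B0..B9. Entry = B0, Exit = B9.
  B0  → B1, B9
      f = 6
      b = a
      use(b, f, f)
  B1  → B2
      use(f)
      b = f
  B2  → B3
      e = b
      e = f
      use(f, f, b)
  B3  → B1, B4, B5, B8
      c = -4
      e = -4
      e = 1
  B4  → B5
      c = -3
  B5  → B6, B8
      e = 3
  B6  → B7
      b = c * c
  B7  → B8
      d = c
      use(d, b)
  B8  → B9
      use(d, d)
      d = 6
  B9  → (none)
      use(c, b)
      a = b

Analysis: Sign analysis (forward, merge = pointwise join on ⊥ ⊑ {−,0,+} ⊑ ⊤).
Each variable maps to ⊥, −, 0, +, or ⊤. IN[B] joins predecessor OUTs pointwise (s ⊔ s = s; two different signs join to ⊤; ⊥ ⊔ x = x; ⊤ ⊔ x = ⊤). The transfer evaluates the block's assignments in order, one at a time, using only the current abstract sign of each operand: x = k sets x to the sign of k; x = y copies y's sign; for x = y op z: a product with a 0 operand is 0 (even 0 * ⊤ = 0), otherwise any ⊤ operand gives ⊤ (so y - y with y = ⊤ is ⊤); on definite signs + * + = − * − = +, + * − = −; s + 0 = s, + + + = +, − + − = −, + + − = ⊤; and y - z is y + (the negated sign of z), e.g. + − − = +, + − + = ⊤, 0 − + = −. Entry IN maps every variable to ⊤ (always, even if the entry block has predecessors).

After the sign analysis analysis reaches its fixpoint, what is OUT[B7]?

Answer: {a: ⊤, b: +, c: -, d: -, e: +, f: +}

Derivation:
Converged values:
  B0:   IN=(all ⊤)   OUT={f:+; rest ⊤}
  B1:   IN={f:+; rest ⊤}   OUT={b:+, f:+; rest ⊤}
  B2:   IN={b:+, f:+; rest ⊤}   OUT={b:+, e:+, f:+; rest ⊤}
  B3:   IN={b:+, e:+, f:+; rest ⊤}   OUT={b:+, c:-, e:+, f:+; rest ⊤}
  B4:   IN={b:+, c:-, e:+, f:+; rest ⊤}   OUT={b:+, c:-, e:+, f:+; rest ⊤}
  B5:   IN={b:+, c:-, e:+, f:+; rest ⊤}   OUT={b:+, c:-, e:+, f:+; rest ⊤}
  B6:   IN={b:+, c:-, e:+, f:+; rest ⊤}   OUT={b:+, c:-, e:+, f:+; rest ⊤}
  B7:   IN={b:+, c:-, e:+, f:+; rest ⊤}   OUT={b:+, c:-, d:-, e:+, f:+; rest ⊤}
  B8:   IN={b:+, c:-, e:+, f:+; rest ⊤}   OUT={b:+, c:-, d:+, e:+, f:+; rest ⊤}
  B9:   IN={f:+; rest ⊤}   OUT={f:+; rest ⊤}

Merge at B7: IN[B7] = OUT[B6] = {a: ⊤, b: +, c: -, d: ⊤, e: +, f: +}
Applying B7's transfer function to that IN value gives OUT[B7] (row B7 above).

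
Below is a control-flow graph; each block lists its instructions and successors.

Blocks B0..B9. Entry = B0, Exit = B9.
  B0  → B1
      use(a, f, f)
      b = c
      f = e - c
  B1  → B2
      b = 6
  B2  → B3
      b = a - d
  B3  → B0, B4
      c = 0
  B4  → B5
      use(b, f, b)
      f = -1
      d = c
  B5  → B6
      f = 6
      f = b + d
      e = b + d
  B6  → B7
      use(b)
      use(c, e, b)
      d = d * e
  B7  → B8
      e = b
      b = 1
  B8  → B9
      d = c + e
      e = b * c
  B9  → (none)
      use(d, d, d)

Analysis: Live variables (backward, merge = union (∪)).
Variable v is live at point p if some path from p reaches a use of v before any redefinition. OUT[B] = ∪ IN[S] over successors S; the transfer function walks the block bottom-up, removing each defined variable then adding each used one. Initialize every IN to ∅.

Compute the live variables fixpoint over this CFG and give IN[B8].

Converged values:
  B0:   IN={a, c, d, e, f}   OUT={a, d, e, f}
  B1:   IN={a, d, e, f}   OUT={a, d, e, f}
  B2:   IN={a, d, e, f}   OUT={a, b, d, e, f}
  B3:   IN={a, b, d, e, f}   OUT={a, b, c, d, e, f}
  B4:   IN={b, c, f}   OUT={b, c, d}
  B5:   IN={b, c, d}   OUT={b, c, d, e}
  B6:   IN={b, c, d, e}   OUT={b, c}
  B7:   IN={b, c}   OUT={b, c, e}
  B8:   IN={b, c, e}   OUT={d}
  B9:   IN={d}   OUT={}

Merge at B8: OUT[B8] = IN[B9] = {d}
Applying B8's transfer function to that OUT value gives IN[B8] (row B8 above).

Answer: {b, c, e}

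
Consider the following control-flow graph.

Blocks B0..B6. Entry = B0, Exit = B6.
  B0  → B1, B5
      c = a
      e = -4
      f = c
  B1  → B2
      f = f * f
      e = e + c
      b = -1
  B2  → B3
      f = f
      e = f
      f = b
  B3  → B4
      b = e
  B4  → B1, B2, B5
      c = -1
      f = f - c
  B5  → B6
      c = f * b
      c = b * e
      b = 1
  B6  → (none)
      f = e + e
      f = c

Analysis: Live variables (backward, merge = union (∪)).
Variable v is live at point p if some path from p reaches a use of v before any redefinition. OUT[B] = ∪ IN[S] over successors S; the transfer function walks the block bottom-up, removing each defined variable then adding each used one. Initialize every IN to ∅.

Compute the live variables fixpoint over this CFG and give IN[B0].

Answer: {a, b}

Trace:
Fixpoint table:
  B0: | IN={a, b} | OUT={b, c, e, f}
  B1: | IN={c, e, f} | OUT={b, f}
  B2: | IN={b, f} | OUT={e, f}
  B3: | IN={e, f} | OUT={b, e, f}
  B4: | IN={b, e, f} | OUT={b, c, e, f}
  B5: | IN={b, e, f} | OUT={c, e}
  B6: | IN={c, e} | OUT={}

Merge at B0: OUT[B0] = IN[B1] ⊔ IN[B5] = {b, c, e, f}
Applying B0's transfer function to that OUT value gives IN[B0] (row B0 above).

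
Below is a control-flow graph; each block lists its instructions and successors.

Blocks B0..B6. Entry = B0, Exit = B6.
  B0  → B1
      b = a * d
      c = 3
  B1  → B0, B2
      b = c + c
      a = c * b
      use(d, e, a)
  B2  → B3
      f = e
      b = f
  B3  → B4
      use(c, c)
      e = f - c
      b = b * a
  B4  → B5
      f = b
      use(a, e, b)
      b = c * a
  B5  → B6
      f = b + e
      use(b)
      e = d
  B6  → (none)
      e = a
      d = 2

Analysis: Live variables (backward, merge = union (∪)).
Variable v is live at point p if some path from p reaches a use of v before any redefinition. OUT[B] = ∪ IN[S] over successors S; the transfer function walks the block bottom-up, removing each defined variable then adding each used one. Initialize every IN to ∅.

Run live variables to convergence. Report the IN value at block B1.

Converged values:
  B0:  IN={a, d, e}  OUT={c, d, e}
  B1:  IN={c, d, e}  OUT={a, c, d, e}
  B2:  IN={a, c, d, e}  OUT={a, b, c, d, f}
  B3:  IN={a, b, c, d, f}  OUT={a, b, c, d, e}
  B4:  IN={a, b, c, d, e}  OUT={a, b, d, e}
  B5:  IN={a, b, d, e}  OUT={a}
  B6:  IN={a}  OUT={}

Merge at B1: OUT[B1] = IN[B0] ⊔ IN[B2] = {a, c, d, e}
Applying B1's transfer function to that OUT value gives IN[B1] (row B1 above).

Answer: {c, d, e}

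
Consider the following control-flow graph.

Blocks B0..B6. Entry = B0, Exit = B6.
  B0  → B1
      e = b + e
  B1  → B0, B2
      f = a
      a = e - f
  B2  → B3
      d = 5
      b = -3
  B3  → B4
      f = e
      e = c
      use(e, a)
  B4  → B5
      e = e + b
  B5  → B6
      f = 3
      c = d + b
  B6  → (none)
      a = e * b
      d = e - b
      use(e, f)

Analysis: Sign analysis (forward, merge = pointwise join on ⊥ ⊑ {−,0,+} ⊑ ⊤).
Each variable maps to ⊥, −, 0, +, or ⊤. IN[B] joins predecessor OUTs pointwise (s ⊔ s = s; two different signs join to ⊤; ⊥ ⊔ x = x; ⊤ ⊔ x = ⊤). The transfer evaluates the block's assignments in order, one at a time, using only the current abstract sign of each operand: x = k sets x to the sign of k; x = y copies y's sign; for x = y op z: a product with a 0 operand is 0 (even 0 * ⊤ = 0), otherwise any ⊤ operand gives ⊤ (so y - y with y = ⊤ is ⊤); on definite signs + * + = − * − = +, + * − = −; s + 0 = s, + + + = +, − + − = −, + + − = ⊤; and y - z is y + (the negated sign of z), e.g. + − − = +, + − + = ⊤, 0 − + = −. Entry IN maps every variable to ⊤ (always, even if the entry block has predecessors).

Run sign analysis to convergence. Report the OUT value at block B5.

Answer: {a: ⊤, b: -, c: ⊤, d: +, e: ⊤, f: +}

Derivation:
Converged values:
  B0:   IN=(all ⊤)   OUT=(all ⊤)
  B1:   IN=(all ⊤)   OUT=(all ⊤)
  B2:   IN=(all ⊤)   OUT={b:-, d:+; rest ⊤}
  B3:   IN={b:-, d:+; rest ⊤}   OUT={b:-, d:+; rest ⊤}
  B4:   IN={b:-, d:+; rest ⊤}   OUT={b:-, d:+; rest ⊤}
  B5:   IN={b:-, d:+; rest ⊤}   OUT={b:-, d:+, f:+; rest ⊤}
  B6:   IN={b:-, d:+, f:+; rest ⊤}   OUT={b:-, f:+; rest ⊤}

Merge at B5: IN[B5] = OUT[B4] = {a: ⊤, b: -, c: ⊤, d: +, e: ⊤, f: ⊤}
Applying B5's transfer function to that IN value gives OUT[B5] (row B5 above).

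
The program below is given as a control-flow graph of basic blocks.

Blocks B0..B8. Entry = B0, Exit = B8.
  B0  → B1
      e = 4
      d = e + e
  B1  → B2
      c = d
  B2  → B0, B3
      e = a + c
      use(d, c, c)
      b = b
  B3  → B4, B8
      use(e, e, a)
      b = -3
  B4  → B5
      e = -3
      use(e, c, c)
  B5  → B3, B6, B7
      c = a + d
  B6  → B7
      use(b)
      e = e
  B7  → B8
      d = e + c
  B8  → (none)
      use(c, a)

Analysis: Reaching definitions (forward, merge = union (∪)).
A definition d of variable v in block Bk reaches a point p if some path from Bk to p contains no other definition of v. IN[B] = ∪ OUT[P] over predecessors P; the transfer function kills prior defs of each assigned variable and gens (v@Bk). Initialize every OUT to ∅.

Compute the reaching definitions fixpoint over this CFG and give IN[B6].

Fixpoint table:
  B0:  IN={b@B2, c@B1, d@B0, e@B2}  OUT={b@B2, c@B1, d@B0, e@B0}
  B1:  IN={b@B2, c@B1, d@B0, e@B0}  OUT={b@B2, c@B1, d@B0, e@B0}
  B2:  IN={b@B2, c@B1, d@B0, e@B0}  OUT={b@B2, c@B1, d@B0, e@B2}
  B3:  IN={b@B2, b@B3, c@B1, c@B5, d@B0, e@B2, e@B4}  OUT={b@B3, c@B1, c@B5, d@B0, e@B2, e@B4}
  B4:  IN={b@B3, c@B1, c@B5, d@B0, e@B2, e@B4}  OUT={b@B3, c@B1, c@B5, d@B0, e@B4}
  B5:  IN={b@B3, c@B1, c@B5, d@B0, e@B4}  OUT={b@B3, c@B5, d@B0, e@B4}
  B6:  IN={b@B3, c@B5, d@B0, e@B4}  OUT={b@B3, c@B5, d@B0, e@B6}
  B7:  IN={b@B3, c@B5, d@B0, e@B4, e@B6}  OUT={b@B3, c@B5, d@B7, e@B4, e@B6}
  B8:  IN={b@B3, c@B1, c@B5, d@B0, d@B7, e@B2, e@B4, e@B6}  OUT={b@B3, c@B1, c@B5, d@B0, d@B7, e@B2, e@B4, e@B6}

Merge at B6: IN[B6] = OUT[B5] = {b@B3, c@B5, d@B0, e@B4}

Answer: {b@B3, c@B5, d@B0, e@B4}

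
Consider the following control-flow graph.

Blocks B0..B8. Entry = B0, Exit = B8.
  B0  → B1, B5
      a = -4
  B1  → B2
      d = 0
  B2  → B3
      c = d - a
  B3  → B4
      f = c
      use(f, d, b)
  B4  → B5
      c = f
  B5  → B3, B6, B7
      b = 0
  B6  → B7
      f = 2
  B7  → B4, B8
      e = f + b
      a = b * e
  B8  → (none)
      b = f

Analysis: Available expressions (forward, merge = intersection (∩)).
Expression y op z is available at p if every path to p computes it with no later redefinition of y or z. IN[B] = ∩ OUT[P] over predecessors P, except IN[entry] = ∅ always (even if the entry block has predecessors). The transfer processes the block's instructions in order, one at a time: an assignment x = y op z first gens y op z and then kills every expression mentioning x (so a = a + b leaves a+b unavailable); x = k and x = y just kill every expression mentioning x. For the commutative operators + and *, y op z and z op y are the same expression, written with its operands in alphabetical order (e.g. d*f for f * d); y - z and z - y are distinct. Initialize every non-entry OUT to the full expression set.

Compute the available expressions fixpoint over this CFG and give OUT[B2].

Answer: {d-a}

Working:
Per-block solution:
  B0:  IN={}  OUT={}
  B1:  IN={}  OUT={}
  B2:  IN={}  OUT={d-a}
  B3:  IN={}  OUT={}
  B4:  IN={}  OUT={}
  B5:  IN={}  OUT={}
  B6:  IN={}  OUT={}
  B7:  IN={}  OUT={b*e, b+f}
  B8:  IN={b*e, b+f}  OUT={}

Merge at B2: IN[B2] = OUT[B1] = {}
Applying B2's transfer function to that IN value gives OUT[B2] (row B2 above).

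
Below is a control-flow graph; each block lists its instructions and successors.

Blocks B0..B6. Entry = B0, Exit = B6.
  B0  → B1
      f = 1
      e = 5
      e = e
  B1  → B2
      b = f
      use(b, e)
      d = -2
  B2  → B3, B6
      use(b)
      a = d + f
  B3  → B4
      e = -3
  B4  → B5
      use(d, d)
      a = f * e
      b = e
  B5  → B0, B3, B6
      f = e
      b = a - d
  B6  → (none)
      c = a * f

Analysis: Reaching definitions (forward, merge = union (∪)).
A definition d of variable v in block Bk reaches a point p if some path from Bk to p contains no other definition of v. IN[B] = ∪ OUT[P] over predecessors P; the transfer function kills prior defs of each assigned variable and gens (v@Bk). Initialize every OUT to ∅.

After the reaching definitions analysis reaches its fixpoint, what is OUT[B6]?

Fixpoint table:
  B0:  IN={a@B4, b@B5, d@B1, e@B3, f@B5}  OUT={a@B4, b@B5, d@B1, e@B0, f@B0}
  B1:  IN={a@B4, b@B5, d@B1, e@B0, f@B0}  OUT={a@B4, b@B1, d@B1, e@B0, f@B0}
  B2:  IN={a@B4, b@B1, d@B1, e@B0, f@B0}  OUT={a@B2, b@B1, d@B1, e@B0, f@B0}
  B3:  IN={a@B2, a@B4, b@B1, b@B5, d@B1, e@B0, e@B3, f@B0, f@B5}  OUT={a@B2, a@B4, b@B1, b@B5, d@B1, e@B3, f@B0, f@B5}
  B4:  IN={a@B2, a@B4, b@B1, b@B5, d@B1, e@B3, f@B0, f@B5}  OUT={a@B4, b@B4, d@B1, e@B3, f@B0, f@B5}
  B5:  IN={a@B4, b@B4, d@B1, e@B3, f@B0, f@B5}  OUT={a@B4, b@B5, d@B1, e@B3, f@B5}
  B6:  IN={a@B2, a@B4, b@B1, b@B5, d@B1, e@B0, e@B3, f@B0, f@B5}  OUT={a@B2, a@B4, b@B1, b@B5, c@B6, d@B1, e@B0, e@B3, f@B0, f@B5}

Merge at B6: IN[B6] = OUT[B2] ⊔ OUT[B5] = {a@B2, a@B4, b@B1, b@B5, d@B1, e@B0, e@B3, f@B0, f@B5}
Applying B6's transfer function to that IN value gives OUT[B6] (row B6 above).

Answer: {a@B2, a@B4, b@B1, b@B5, c@B6, d@B1, e@B0, e@B3, f@B0, f@B5}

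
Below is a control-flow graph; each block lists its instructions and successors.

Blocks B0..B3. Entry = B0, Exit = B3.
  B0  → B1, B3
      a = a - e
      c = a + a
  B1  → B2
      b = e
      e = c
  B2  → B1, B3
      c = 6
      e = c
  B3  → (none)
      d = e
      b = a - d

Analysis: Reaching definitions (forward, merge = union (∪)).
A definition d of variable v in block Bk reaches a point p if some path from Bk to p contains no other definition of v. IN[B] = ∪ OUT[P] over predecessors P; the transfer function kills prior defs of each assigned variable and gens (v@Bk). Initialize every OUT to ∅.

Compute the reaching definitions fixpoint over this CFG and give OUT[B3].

Answer: {a@B0, b@B3, c@B0, c@B2, d@B3, e@B2}

Working:
Per-block solution:
  B0: | IN={} | OUT={a@B0, c@B0}
  B1: | IN={a@B0, b@B1, c@B0, c@B2, e@B2} | OUT={a@B0, b@B1, c@B0, c@B2, e@B1}
  B2: | IN={a@B0, b@B1, c@B0, c@B2, e@B1} | OUT={a@B0, b@B1, c@B2, e@B2}
  B3: | IN={a@B0, b@B1, c@B0, c@B2, e@B2} | OUT={a@B0, b@B3, c@B0, c@B2, d@B3, e@B2}

Merge at B3: IN[B3] = OUT[B0] ⊔ OUT[B2] = {a@B0, b@B1, c@B0, c@B2, e@B2}
Applying B3's transfer function to that IN value gives OUT[B3] (row B3 above).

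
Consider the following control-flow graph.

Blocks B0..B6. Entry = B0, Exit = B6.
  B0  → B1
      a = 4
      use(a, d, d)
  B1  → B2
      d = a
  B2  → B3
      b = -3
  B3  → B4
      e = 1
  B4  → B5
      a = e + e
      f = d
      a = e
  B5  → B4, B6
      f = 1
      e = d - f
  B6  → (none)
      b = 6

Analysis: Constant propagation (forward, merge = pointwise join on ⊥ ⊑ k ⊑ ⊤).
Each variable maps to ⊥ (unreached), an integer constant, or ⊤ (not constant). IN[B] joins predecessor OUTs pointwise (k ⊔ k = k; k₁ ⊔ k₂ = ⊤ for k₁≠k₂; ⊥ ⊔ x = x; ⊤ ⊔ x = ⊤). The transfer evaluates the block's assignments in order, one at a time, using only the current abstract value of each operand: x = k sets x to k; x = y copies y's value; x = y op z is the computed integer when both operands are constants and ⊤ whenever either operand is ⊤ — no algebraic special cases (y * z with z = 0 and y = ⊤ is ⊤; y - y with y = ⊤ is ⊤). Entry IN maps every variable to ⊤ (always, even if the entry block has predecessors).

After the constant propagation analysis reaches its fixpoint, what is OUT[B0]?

Answer: {a: 4, b: ⊤, c: ⊤, d: ⊤, e: ⊤, f: ⊤}

Derivation:
Per-block solution:
  B0: | IN=(all ⊤) | OUT={a:4; rest ⊤}
  B1: | IN={a:4; rest ⊤} | OUT={a:4, d:4; rest ⊤}
  B2: | IN={a:4, d:4; rest ⊤} | OUT={a:4, b:-3, d:4; rest ⊤}
  B3: | IN={a:4, b:-3, d:4; rest ⊤} | OUT={a:4, b:-3, d:4, e:1; rest ⊤}
  B4: | IN={b:-3, d:4; rest ⊤} | OUT={b:-3, d:4, f:4; rest ⊤}
  B5: | IN={b:-3, d:4, f:4; rest ⊤} | OUT={b:-3, d:4, e:3, f:1; rest ⊤}
  B6: | IN={b:-3, d:4, e:3, f:1; rest ⊤} | OUT={b:6, d:4, e:3, f:1; rest ⊤}

B0 is the boundary node: IN[B0] = {a: ⊤, b: ⊤, c: ⊤, d: ⊤, e: ⊤, f: ⊤}
Applying B0's transfer function to that IN value gives OUT[B0] (row B0 above).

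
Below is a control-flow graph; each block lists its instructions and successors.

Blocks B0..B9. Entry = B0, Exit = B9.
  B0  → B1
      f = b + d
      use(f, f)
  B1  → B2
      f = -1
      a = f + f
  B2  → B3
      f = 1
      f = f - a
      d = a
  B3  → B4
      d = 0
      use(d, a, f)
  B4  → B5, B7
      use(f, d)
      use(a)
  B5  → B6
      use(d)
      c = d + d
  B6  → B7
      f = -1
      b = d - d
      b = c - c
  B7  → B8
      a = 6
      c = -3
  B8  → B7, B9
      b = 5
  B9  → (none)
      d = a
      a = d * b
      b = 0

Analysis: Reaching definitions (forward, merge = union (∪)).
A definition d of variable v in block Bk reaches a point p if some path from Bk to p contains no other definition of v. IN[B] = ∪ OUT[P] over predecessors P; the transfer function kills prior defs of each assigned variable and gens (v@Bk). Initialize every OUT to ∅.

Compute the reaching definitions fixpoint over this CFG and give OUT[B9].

Answer: {a@B9, b@B9, c@B7, d@B9, f@B2, f@B6}

Trace:
Converged values:
  B0:  IN={}  OUT={f@B0}
  B1:  IN={f@B0}  OUT={a@B1, f@B1}
  B2:  IN={a@B1, f@B1}  OUT={a@B1, d@B2, f@B2}
  B3:  IN={a@B1, d@B2, f@B2}  OUT={a@B1, d@B3, f@B2}
  B4:  IN={a@B1, d@B3, f@B2}  OUT={a@B1, d@B3, f@B2}
  B5:  IN={a@B1, d@B3, f@B2}  OUT={a@B1, c@B5, d@B3, f@B2}
  B6:  IN={a@B1, c@B5, d@B3, f@B2}  OUT={a@B1, b@B6, c@B5, d@B3, f@B6}
  B7:  IN={a@B1, a@B7, b@B6, b@B8, c@B5, c@B7, d@B3, f@B2, f@B6}  OUT={a@B7, b@B6, b@B8, c@B7, d@B3, f@B2, f@B6}
  B8:  IN={a@B7, b@B6, b@B8, c@B7, d@B3, f@B2, f@B6}  OUT={a@B7, b@B8, c@B7, d@B3, f@B2, f@B6}
  B9:  IN={a@B7, b@B8, c@B7, d@B3, f@B2, f@B6}  OUT={a@B9, b@B9, c@B7, d@B9, f@B2, f@B6}

Merge at B9: IN[B9] = OUT[B8] = {a@B7, b@B8, c@B7, d@B3, f@B2, f@B6}
Applying B9's transfer function to that IN value gives OUT[B9] (row B9 above).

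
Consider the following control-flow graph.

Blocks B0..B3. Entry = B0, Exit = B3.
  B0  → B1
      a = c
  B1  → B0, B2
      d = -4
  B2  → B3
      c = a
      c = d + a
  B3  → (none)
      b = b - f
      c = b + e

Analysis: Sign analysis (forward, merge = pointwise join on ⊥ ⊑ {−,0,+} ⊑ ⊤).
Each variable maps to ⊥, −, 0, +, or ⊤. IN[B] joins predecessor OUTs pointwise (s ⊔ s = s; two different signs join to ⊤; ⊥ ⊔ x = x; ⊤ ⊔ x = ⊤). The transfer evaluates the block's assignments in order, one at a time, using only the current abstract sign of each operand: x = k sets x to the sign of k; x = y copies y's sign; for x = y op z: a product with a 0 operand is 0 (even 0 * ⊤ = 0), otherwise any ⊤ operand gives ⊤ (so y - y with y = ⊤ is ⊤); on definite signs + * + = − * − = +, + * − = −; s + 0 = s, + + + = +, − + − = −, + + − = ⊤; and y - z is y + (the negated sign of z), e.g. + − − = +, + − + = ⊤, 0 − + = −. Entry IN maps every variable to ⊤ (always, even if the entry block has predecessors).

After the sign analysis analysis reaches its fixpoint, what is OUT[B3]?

Answer: {a: ⊤, b: ⊤, c: ⊤, d: -, e: ⊤, f: ⊤}

Derivation:
Per-block solution:
  B0:   IN=(all ⊤)   OUT=(all ⊤)
  B1:   IN=(all ⊤)   OUT={d:-; rest ⊤}
  B2:   IN={d:-; rest ⊤}   OUT={d:-; rest ⊤}
  B3:   IN={d:-; rest ⊤}   OUT={d:-; rest ⊤}

Merge at B3: IN[B3] = OUT[B2] = {a: ⊤, b: ⊤, c: ⊤, d: -, e: ⊤, f: ⊤}
Applying B3's transfer function to that IN value gives OUT[B3] (row B3 above).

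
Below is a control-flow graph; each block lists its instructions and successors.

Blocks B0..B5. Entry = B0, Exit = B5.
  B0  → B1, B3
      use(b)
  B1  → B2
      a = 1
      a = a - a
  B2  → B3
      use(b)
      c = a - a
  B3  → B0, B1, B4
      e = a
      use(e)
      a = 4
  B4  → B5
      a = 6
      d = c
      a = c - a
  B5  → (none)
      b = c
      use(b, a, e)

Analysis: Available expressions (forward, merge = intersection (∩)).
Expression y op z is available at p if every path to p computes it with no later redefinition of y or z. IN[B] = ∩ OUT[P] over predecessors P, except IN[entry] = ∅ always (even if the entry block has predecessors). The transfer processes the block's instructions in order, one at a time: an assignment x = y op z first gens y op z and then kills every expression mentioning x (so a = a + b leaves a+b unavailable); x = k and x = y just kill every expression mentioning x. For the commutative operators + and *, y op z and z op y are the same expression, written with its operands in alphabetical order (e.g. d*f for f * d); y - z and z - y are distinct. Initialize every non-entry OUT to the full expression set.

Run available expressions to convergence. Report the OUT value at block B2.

Answer: {a-a}

Trace:
Converged values:
  B0:   IN={}   OUT={}
  B1:   IN={}   OUT={}
  B2:   IN={}   OUT={a-a}
  B3:   IN={}   OUT={}
  B4:   IN={}   OUT={}
  B5:   IN={}   OUT={}

Merge at B2: IN[B2] = OUT[B1] = {}
Applying B2's transfer function to that IN value gives OUT[B2] (row B2 above).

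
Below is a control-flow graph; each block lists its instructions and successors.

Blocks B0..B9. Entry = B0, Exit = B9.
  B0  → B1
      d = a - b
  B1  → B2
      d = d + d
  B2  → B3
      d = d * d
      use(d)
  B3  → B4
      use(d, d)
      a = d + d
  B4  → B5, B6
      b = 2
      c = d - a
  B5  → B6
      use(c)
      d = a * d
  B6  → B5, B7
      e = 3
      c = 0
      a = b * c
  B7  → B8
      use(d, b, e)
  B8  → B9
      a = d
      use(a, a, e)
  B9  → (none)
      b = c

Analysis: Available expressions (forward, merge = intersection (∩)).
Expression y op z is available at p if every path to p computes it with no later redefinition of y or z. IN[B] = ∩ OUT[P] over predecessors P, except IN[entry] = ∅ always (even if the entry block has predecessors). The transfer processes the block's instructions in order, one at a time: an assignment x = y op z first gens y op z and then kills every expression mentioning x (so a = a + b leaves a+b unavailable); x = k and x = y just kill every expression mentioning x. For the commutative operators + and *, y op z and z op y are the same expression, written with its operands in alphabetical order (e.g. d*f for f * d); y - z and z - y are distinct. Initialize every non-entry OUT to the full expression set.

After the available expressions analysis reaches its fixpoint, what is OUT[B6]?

Converged values:
  B0:  IN={}  OUT={a-b}
  B1:  IN={a-b}  OUT={a-b}
  B2:  IN={a-b}  OUT={a-b}
  B3:  IN={a-b}  OUT={d+d}
  B4:  IN={d+d}  OUT={d+d, d-a}
  B5:  IN={}  OUT={}
  B6:  IN={}  OUT={b*c}
  B7:  IN={b*c}  OUT={b*c}
  B8:  IN={b*c}  OUT={b*c}
  B9:  IN={b*c}  OUT={}

Merge at B6: IN[B6] = OUT[B4] ∩ OUT[B5] = {}
Applying B6's transfer function to that IN value gives OUT[B6] (row B6 above).

Answer: {b*c}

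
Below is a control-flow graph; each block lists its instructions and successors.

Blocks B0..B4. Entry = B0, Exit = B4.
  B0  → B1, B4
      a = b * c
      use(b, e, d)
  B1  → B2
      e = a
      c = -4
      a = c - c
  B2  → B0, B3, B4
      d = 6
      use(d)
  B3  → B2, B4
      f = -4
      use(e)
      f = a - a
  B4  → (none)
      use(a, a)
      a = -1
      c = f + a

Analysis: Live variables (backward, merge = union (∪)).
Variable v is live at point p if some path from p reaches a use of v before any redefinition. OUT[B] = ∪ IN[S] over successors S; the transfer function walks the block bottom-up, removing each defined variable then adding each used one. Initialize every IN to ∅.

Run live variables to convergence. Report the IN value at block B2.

Converged values:
  B0:   IN={b, c, d, e, f}   OUT={a, b, f}
  B1:   IN={a, b, f}   OUT={a, b, c, e, f}
  B2:   IN={a, b, c, e, f}   OUT={a, b, c, d, e, f}
  B3:   IN={a, b, c, e}   OUT={a, b, c, e, f}
  B4:   IN={a, f}   OUT={}

Merge at B2: OUT[B2] = IN[B0] ⊔ IN[B3] ⊔ IN[B4] = {a, b, c, d, e, f}
Applying B2's transfer function to that OUT value gives IN[B2] (row B2 above).

Answer: {a, b, c, e, f}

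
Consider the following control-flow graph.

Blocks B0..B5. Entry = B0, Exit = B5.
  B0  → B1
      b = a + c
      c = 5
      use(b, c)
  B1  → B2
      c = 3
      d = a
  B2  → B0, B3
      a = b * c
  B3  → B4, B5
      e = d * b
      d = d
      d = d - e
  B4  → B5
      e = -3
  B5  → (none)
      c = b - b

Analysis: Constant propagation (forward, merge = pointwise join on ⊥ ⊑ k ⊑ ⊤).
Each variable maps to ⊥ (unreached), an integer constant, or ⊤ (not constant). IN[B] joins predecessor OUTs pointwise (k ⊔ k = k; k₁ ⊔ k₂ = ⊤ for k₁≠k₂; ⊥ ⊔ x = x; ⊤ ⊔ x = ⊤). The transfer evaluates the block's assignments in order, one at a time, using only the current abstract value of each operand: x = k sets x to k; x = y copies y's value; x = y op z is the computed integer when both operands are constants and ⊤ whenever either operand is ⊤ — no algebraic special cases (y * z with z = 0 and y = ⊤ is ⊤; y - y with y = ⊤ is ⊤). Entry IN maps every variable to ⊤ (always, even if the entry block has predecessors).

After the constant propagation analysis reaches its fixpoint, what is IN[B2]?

Answer: {a: ⊤, b: ⊤, c: 3, d: ⊤, e: ⊤, f: ⊤}

Working:
Converged values:
  B0: | IN=(all ⊤) | OUT={c:5; rest ⊤}
  B1: | IN={c:5; rest ⊤} | OUT={c:3; rest ⊤}
  B2: | IN={c:3; rest ⊤} | OUT={c:3; rest ⊤}
  B3: | IN={c:3; rest ⊤} | OUT={c:3; rest ⊤}
  B4: | IN={c:3; rest ⊤} | OUT={c:3, e:-3; rest ⊤}
  B5: | IN={c:3; rest ⊤} | OUT=(all ⊤)

Merge at B2: IN[B2] = OUT[B1] = {a: ⊤, b: ⊤, c: 3, d: ⊤, e: ⊤, f: ⊤}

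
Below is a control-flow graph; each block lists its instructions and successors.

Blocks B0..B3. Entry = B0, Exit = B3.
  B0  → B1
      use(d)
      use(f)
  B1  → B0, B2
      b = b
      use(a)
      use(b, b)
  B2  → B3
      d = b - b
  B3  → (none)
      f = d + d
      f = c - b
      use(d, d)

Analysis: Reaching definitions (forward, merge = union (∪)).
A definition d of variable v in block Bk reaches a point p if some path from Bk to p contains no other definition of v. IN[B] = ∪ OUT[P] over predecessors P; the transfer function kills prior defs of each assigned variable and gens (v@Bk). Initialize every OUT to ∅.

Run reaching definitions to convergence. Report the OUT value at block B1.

Per-block solution:
  B0:  IN={b@B1}  OUT={b@B1}
  B1:  IN={b@B1}  OUT={b@B1}
  B2:  IN={b@B1}  OUT={b@B1, d@B2}
  B3:  IN={b@B1, d@B2}  OUT={b@B1, d@B2, f@B3}

Merge at B1: IN[B1] = OUT[B0] = {b@B1}
Applying B1's transfer function to that IN value gives OUT[B1] (row B1 above).

Answer: {b@B1}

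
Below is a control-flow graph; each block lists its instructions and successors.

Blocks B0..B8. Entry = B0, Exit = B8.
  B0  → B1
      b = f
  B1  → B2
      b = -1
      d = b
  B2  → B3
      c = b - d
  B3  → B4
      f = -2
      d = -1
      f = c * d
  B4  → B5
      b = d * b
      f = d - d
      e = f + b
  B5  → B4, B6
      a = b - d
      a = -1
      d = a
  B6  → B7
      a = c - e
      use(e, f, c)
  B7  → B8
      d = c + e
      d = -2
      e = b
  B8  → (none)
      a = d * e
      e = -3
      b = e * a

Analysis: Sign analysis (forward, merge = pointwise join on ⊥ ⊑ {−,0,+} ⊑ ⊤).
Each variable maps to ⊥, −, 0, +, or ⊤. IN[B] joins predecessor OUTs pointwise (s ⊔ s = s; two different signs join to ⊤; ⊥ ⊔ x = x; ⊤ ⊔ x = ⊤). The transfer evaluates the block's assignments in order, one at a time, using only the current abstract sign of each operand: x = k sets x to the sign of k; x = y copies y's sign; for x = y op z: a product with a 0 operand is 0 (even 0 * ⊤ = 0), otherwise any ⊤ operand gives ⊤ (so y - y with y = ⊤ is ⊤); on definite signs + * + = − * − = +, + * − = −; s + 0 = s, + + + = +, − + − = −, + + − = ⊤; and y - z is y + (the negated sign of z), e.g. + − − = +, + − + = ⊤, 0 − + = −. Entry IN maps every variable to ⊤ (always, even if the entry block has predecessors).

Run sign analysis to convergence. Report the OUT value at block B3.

Converged values:
  B0:   IN=(all ⊤)   OUT=(all ⊤)
  B1:   IN=(all ⊤)   OUT={b:-, d:-; rest ⊤}
  B2:   IN={b:-, d:-; rest ⊤}   OUT={b:-, d:-; rest ⊤}
  B3:   IN={b:-, d:-; rest ⊤}   OUT={b:-, d:-; rest ⊤}
  B4:   IN={d:-; rest ⊤}   OUT={d:-; rest ⊤}
  B5:   IN={d:-; rest ⊤}   OUT={a:-, d:-; rest ⊤}
  B6:   IN={a:-, d:-; rest ⊤}   OUT={d:-; rest ⊤}
  B7:   IN={d:-; rest ⊤}   OUT={d:-; rest ⊤}
  B8:   IN={d:-; rest ⊤}   OUT={d:-, e:-; rest ⊤}

Merge at B3: IN[B3] = OUT[B2] = {a: ⊤, b: -, c: ⊤, d: -, e: ⊤, f: ⊤}
Applying B3's transfer function to that IN value gives OUT[B3] (row B3 above).

Answer: {a: ⊤, b: -, c: ⊤, d: -, e: ⊤, f: ⊤}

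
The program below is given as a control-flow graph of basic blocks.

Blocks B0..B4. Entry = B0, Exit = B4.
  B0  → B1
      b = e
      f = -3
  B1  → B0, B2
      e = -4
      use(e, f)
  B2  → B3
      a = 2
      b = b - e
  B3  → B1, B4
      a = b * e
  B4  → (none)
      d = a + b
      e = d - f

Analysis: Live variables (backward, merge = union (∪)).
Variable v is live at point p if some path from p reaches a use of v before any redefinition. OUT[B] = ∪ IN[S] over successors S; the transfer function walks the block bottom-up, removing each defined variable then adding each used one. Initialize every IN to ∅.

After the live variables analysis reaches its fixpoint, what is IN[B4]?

Fixpoint table:
  B0:  IN={e}  OUT={b, f}
  B1:  IN={b, f}  OUT={b, e, f}
  B2:  IN={b, e, f}  OUT={b, e, f}
  B3:  IN={b, e, f}  OUT={a, b, f}
  B4:  IN={a, b, f}  OUT={}

B4 is the boundary node: OUT[B4] = {}
Applying B4's transfer function to that OUT value gives IN[B4] (row B4 above).

Answer: {a, b, f}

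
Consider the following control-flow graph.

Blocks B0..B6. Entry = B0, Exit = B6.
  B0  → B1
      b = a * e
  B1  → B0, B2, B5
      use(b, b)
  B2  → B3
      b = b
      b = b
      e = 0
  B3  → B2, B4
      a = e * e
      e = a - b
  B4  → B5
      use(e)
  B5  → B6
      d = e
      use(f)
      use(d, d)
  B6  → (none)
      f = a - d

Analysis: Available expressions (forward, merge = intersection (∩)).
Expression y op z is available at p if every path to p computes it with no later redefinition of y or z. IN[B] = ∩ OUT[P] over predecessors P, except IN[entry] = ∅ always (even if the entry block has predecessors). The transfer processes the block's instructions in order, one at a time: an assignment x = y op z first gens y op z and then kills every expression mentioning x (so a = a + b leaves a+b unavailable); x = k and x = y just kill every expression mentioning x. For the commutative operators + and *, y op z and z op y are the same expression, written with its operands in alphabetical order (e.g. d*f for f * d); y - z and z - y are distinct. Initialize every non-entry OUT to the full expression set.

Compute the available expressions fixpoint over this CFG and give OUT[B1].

Answer: {a*e}

Trace:
Per-block solution:
  B0:   IN={}   OUT={a*e}
  B1:   IN={a*e}   OUT={a*e}
  B2:   IN={}   OUT={}
  B3:   IN={}   OUT={a-b}
  B4:   IN={a-b}   OUT={a-b}
  B5:   IN={}   OUT={}
  B6:   IN={}   OUT={a-d}

Merge at B1: IN[B1] = OUT[B0] = {a*e}
Applying B1's transfer function to that IN value gives OUT[B1] (row B1 above).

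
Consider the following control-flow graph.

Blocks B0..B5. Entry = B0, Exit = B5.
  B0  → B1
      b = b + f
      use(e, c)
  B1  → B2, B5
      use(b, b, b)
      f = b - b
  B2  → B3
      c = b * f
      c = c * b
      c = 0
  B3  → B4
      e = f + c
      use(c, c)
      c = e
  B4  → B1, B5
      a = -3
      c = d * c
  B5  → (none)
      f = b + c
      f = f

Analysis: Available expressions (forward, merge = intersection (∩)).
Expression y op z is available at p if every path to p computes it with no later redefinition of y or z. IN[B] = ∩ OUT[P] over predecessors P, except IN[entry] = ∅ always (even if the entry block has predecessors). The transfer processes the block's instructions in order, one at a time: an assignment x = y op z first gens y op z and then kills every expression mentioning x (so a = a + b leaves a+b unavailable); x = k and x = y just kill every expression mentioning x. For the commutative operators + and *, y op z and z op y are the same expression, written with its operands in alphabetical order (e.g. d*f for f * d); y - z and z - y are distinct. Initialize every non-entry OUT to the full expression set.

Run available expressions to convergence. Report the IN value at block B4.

Answer: {b*f, b-b}

Derivation:
Converged values:
  B0:  IN={}  OUT={}
  B1:  IN={}  OUT={b-b}
  B2:  IN={b-b}  OUT={b*f, b-b}
  B3:  IN={b*f, b-b}  OUT={b*f, b-b}
  B4:  IN={b*f, b-b}  OUT={b*f, b-b}
  B5:  IN={b-b}  OUT={b+c, b-b}

Merge at B4: IN[B4] = OUT[B3] = {b*f, b-b}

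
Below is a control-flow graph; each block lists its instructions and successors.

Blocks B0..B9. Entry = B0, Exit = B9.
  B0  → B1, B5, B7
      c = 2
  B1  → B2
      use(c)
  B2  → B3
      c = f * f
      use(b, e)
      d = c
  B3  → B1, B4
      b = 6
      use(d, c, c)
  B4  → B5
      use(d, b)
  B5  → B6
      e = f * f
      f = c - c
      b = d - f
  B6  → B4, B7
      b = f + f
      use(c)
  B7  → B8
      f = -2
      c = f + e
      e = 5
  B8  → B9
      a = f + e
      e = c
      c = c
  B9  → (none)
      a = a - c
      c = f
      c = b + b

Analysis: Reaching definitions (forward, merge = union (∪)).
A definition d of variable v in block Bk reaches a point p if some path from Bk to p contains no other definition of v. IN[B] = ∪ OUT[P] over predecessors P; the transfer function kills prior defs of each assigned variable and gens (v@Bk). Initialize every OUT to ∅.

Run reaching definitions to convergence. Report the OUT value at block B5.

Converged values:
  B0: | IN={} | OUT={c@B0}
  B1: | IN={b@B3, c@B0, c@B2, d@B2} | OUT={b@B3, c@B0, c@B2, d@B2}
  B2: | IN={b@B3, c@B0, c@B2, d@B2} | OUT={b@B3, c@B2, d@B2}
  B3: | IN={b@B3, c@B2, d@B2} | OUT={b@B3, c@B2, d@B2}
  B4: | IN={b@B3, b@B6, c@B0, c@B2, d@B2, e@B5, f@B5} | OUT={b@B3, b@B6, c@B0, c@B2, d@B2, e@B5, f@B5}
  B5: | IN={b@B3, b@B6, c@B0, c@B2, d@B2, e@B5, f@B5} | OUT={b@B5, c@B0, c@B2, d@B2, e@B5, f@B5}
  B6: | IN={b@B5, c@B0, c@B2, d@B2, e@B5, f@B5} | OUT={b@B6, c@B0, c@B2, d@B2, e@B5, f@B5}
  B7: | IN={b@B6, c@B0, c@B2, d@B2, e@B5, f@B5} | OUT={b@B6, c@B7, d@B2, e@B7, f@B7}
  B8: | IN={b@B6, c@B7, d@B2, e@B7, f@B7} | OUT={a@B8, b@B6, c@B8, d@B2, e@B8, f@B7}
  B9: | IN={a@B8, b@B6, c@B8, d@B2, e@B8, f@B7} | OUT={a@B9, b@B6, c@B9, d@B2, e@B8, f@B7}

Merge at B5: IN[B5] = OUT[B0] ⊔ OUT[B4] = {b@B3, b@B6, c@B0, c@B2, d@B2, e@B5, f@B5}
Applying B5's transfer function to that IN value gives OUT[B5] (row B5 above).

Answer: {b@B5, c@B0, c@B2, d@B2, e@B5, f@B5}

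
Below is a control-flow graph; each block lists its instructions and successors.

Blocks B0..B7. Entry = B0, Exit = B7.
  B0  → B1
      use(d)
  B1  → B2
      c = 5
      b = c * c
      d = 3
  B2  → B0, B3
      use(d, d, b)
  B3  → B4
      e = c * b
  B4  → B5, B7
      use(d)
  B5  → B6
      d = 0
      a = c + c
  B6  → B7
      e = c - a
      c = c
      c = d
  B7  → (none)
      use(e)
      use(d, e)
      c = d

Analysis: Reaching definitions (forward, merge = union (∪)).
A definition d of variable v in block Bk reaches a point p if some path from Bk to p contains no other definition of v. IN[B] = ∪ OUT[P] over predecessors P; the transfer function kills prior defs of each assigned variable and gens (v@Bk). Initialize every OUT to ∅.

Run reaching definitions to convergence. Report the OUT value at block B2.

Answer: {b@B1, c@B1, d@B1}

Working:
Fixpoint table:
  B0: | IN={b@B1, c@B1, d@B1} | OUT={b@B1, c@B1, d@B1}
  B1: | IN={b@B1, c@B1, d@B1} | OUT={b@B1, c@B1, d@B1}
  B2: | IN={b@B1, c@B1, d@B1} | OUT={b@B1, c@B1, d@B1}
  B3: | IN={b@B1, c@B1, d@B1} | OUT={b@B1, c@B1, d@B1, e@B3}
  B4: | IN={b@B1, c@B1, d@B1, e@B3} | OUT={b@B1, c@B1, d@B1, e@B3}
  B5: | IN={b@B1, c@B1, d@B1, e@B3} | OUT={a@B5, b@B1, c@B1, d@B5, e@B3}
  B6: | IN={a@B5, b@B1, c@B1, d@B5, e@B3} | OUT={a@B5, b@B1, c@B6, d@B5, e@B6}
  B7: | IN={a@B5, b@B1, c@B1, c@B6, d@B1, d@B5, e@B3, e@B6} | OUT={a@B5, b@B1, c@B7, d@B1, d@B5, e@B3, e@B6}

Merge at B2: IN[B2] = OUT[B1] = {b@B1, c@B1, d@B1}
Applying B2's transfer function to that IN value gives OUT[B2] (row B2 above).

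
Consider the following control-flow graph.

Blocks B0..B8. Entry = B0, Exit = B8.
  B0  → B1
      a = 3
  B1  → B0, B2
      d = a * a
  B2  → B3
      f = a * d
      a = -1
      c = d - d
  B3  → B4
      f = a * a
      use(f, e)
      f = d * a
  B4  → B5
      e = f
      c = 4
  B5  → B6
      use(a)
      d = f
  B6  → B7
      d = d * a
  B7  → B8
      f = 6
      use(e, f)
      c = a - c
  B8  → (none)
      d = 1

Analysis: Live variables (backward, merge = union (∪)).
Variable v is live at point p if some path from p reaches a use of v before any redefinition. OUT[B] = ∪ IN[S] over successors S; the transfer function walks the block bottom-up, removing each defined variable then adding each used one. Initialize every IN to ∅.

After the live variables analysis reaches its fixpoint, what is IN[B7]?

Answer: {a, c, e}

Derivation:
Per-block solution:
  B0:   IN={e}   OUT={a, e}
  B1:   IN={a, e}   OUT={a, d, e}
  B2:   IN={a, d, e}   OUT={a, d, e}
  B3:   IN={a, d, e}   OUT={a, f}
  B4:   IN={a, f}   OUT={a, c, e, f}
  B5:   IN={a, c, e, f}   OUT={a, c, d, e}
  B6:   IN={a, c, d, e}   OUT={a, c, e}
  B7:   IN={a, c, e}   OUT={}
  B8:   IN={}   OUT={}

Merge at B7: OUT[B7] = IN[B8] = {}
Applying B7's transfer function to that OUT value gives IN[B7] (row B7 above).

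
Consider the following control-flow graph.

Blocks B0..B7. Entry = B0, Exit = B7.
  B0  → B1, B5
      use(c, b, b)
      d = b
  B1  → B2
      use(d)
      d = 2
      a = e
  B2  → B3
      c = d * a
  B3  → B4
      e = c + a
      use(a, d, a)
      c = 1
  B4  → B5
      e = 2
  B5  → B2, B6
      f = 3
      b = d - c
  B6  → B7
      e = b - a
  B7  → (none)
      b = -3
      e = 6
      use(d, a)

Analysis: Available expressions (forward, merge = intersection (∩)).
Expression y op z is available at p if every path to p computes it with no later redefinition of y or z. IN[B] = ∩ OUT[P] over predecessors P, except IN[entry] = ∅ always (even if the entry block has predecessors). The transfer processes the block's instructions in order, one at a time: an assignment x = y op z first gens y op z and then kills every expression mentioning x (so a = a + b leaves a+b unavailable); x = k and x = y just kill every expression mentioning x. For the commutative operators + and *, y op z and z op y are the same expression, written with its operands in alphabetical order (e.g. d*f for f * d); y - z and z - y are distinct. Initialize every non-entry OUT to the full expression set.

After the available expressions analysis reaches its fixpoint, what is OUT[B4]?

Answer: {a*d}

Working:
Fixpoint table:
  B0:  IN={}  OUT={}
  B1:  IN={}  OUT={}
  B2:  IN={}  OUT={a*d}
  B3:  IN={a*d}  OUT={a*d}
  B4:  IN={a*d}  OUT={a*d}
  B5:  IN={}  OUT={d-c}
  B6:  IN={d-c}  OUT={b-a, d-c}
  B7:  IN={b-a, d-c}  OUT={d-c}

Merge at B4: IN[B4] = OUT[B3] = {a*d}
Applying B4's transfer function to that IN value gives OUT[B4] (row B4 above).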